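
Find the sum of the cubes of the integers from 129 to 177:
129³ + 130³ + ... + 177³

Use ∑_{k=1}^{n} k³ = [n(n+1)/2]², then subtract the first 128 terms.
∑_{k=1}^{177} k³ = [177×178/2]² = 15753² = 248157009
∑_{k=1}^{128} k³ = [128×129/2]² = 8256² = 68161536
∑_{k=129}^{177} k³ = 248157009 - 68161536 = 179995473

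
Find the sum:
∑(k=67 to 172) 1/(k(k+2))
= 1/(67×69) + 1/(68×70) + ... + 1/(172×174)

Partial fractions: 1/(k(k+2)) = (1/2)[1/k - 1/(k+2)]
Telescoping leaves the first two and last two terms:
= (1/2)[1/67 + 1/68 - 1/173 - 1/174]
= 1241419/137144712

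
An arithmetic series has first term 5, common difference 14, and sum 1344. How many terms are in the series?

Using S = n/2 × [2a + (n-1)d]
1344 = n/2 × [2(5) + (n-1)(14)]
1344 = n/2 × [10 + 14n - 14]
2688 = n × [-4 + 14n]
14n² + (-4)n - 2688 = 0
Discriminant: Δ = (-4)² - 4(14)(-2688) = 16 + 150528 = 150544
√Δ = 388
n = [-(-4) + √Δ] / (2·14) = (4 + 388) / 28 = 392 / 28 = 14
(The negative root is discarded since n must be a positive integer.)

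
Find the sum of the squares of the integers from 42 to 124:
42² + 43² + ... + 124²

Use ∑_{k=1}^{n} k² = n(n+1)(2n+1)/6, then subtract the first 41 terms.
∑_{k=1}^{124} k² = 124×125×249/6 = 643250
∑_{k=1}^{41} k² = 41×42×83/6 = 23821
∑_{k=42}^{124} k² = 643250 - 23821 = 619429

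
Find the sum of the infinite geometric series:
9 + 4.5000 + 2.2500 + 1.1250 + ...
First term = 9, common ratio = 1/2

For |r| < 1, S = a / (1 - r)
S = 9 / (1 - (1/2))
S = 9 / (1/2)
S = 18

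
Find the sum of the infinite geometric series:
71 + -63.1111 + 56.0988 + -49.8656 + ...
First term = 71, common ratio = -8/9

For |r| < 1, S = a / (1 - r)
S = 71 / (1 - (-8/9))
S = 71 / (17/9)
S = 639/17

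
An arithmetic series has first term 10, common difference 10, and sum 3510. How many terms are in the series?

Using S = n/2 × [2a + (n-1)d]
3510 = n/2 × [2(10) + (n-1)(10)]
3510 = n/2 × [20 + 10n - 10]
7020 = n × [10 + 10n]
10n² + (10)n - 7020 = 0
Discriminant: Δ = (10)² - 4(10)(-7020) = 100 + 280800 = 280900
√Δ = 530
n = [-(10) + √Δ] / (2·10) = (-10 + 530) / 20 = 520 / 20 = 26
(The negative root is discarded since n must be a positive integer.)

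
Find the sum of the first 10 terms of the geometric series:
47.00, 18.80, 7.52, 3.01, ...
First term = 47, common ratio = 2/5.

Sₙ = a(1 - rⁿ) / (1 - r)
S_10 = 47(1 - (2/5)^10) / (1 - (2/5))
S_10 = 47(1 - (1024/9765625)) / (3/5)
S_10 = 152978749/1953125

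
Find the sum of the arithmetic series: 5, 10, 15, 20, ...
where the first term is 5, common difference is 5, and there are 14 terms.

Sₙ = n/2 × (first + last)
Last term = a + (n-1)d = 5 + (14-1)×5 = 70
S_14 = 14/2 × (5 + 70)
S_14 = 14/2 × 75 = 525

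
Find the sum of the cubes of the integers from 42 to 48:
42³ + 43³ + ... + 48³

Use ∑_{k=1}^{n} k³ = [n(n+1)/2]², then subtract the first 41 terms.
∑_{k=1}^{48} k³ = [48×49/2]² = 1176² = 1382976
∑_{k=1}^{41} k³ = [41×42/2]² = 861² = 741321
∑_{k=42}^{48} k³ = 1382976 - 741321 = 641655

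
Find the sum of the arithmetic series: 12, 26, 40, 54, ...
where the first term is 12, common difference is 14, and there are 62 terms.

Sₙ = n/2 × (first + last)
Last term = a + (n-1)d = 12 + (62-1)×14 = 866
S_62 = 62/2 × (12 + 866)
S_62 = 62/2 × 878 = 27218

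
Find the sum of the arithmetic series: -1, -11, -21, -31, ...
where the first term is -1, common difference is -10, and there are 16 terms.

Sₙ = n/2 × (first + last)
Last term = a + (n-1)d = -1 + (16-1)×(-10) = -151
S_16 = 16/2 × (-1 + (-151))
S_16 = 16/2 × (-152) = -1216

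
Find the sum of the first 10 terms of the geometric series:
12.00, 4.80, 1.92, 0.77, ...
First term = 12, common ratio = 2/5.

Sₙ = a(1 - rⁿ) / (1 - r)
S_10 = 12(1 - (2/5)^10) / (1 - (2/5))
S_10 = 12(1 - (1024/9765625)) / (3/5)
S_10 = 39058404/1953125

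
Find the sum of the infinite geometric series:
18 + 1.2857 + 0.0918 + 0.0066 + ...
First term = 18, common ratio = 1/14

For |r| < 1, S = a / (1 - r)
S = 18 / (1 - (1/14))
S = 18 / (13/14)
S = 252/13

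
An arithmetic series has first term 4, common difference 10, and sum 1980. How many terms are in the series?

Using S = n/2 × [2a + (n-1)d]
1980 = n/2 × [2(4) + (n-1)(10)]
1980 = n/2 × [8 + 10n - 10]
3960 = n × [-2 + 10n]
10n² + (-2)n - 3960 = 0
Discriminant: Δ = (-2)² - 4(10)(-3960) = 4 + 158400 = 158404
√Δ = 398
n = [-(-2) + √Δ] / (2·10) = (2 + 398) / 20 = 400 / 20 = 20
(The negative root is discarded since n must be a positive integer.)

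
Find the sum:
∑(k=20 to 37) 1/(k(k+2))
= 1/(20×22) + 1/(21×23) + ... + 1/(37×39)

Partial fractions: 1/(k(k+2)) = (1/2)[1/k - 1/(k+2)]
Telescoping leaves the first two and last two terms:
= (1/2)[1/20 + 1/21 - 1/38 - 1/39]
= 1579/69160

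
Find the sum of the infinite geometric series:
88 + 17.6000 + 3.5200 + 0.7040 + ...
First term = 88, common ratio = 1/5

For |r| < 1, S = a / (1 - r)
S = 88 / (1 - (1/5))
S = 88 / (4/5)
S = 110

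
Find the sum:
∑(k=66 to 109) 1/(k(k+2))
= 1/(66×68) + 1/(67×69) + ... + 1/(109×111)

Partial fractions: 1/(k(k+2)) = (1/2)[1/k - 1/(k+2)]
Telescoping leaves the first two and last two terms:
= (1/2)[1/66 + 1/67 - 1/110 - 1/111]
= 1633/272690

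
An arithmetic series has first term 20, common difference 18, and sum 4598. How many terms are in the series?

Using S = n/2 × [2a + (n-1)d]
4598 = n/2 × [2(20) + (n-1)(18)]
4598 = n/2 × [40 + 18n - 18]
9196 = n × [22 + 18n]
18n² + (22)n - 9196 = 0
Discriminant: Δ = (22)² - 4(18)(-9196) = 484 + 662112 = 662596
√Δ = 814
n = [-(22) + √Δ] / (2·18) = (-22 + 814) / 36 = 792 / 36 = 22
(The negative root is discarded since n must be a positive integer.)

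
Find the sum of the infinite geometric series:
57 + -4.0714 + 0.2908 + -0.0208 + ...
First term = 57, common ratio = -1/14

For |r| < 1, S = a / (1 - r)
S = 57 / (1 - (-1/14))
S = 57 / (15/14)
S = 266/5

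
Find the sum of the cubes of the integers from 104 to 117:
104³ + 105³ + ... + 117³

Use ∑_{k=1}^{n} k³ = [n(n+1)/2]², then subtract the first 103 terms.
∑_{k=1}^{117} k³ = [117×118/2]² = 6903² = 47651409
∑_{k=1}^{103} k³ = [103×104/2]² = 5356² = 28686736
∑_{k=104}^{117} k³ = 47651409 - 28686736 = 18964673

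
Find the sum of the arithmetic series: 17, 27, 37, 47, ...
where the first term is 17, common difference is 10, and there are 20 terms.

Sₙ = n/2 × (first + last)
Last term = a + (n-1)d = 17 + (20-1)×10 = 207
S_20 = 20/2 × (17 + 207)
S_20 = 20/2 × 224 = 2240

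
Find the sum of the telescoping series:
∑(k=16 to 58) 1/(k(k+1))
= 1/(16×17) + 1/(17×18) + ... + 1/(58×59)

Partial fractions: 1/(k(k+1)) = 1/k - 1/(k+1)
The series telescopes:
= (1/16 - 1/17) + (1/17 - 1/18) + ... + (1/58 - 1/59)
= 1/16 - 1/59
= 43/944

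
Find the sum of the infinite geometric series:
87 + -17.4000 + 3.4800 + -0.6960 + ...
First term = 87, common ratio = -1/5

For |r| < 1, S = a / (1 - r)
S = 87 / (1 - (-1/5))
S = 87 / (6/5)
S = 145/2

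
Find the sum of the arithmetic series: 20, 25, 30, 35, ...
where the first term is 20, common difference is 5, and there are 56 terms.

Sₙ = n/2 × (first + last)
Last term = a + (n-1)d = 20 + (56-1)×5 = 295
S_56 = 56/2 × (20 + 295)
S_56 = 56/2 × 315 = 8820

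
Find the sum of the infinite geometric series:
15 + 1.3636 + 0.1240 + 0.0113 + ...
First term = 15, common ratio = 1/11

For |r| < 1, S = a / (1 - r)
S = 15 / (1 - (1/11))
S = 15 / (10/11)
S = 33/2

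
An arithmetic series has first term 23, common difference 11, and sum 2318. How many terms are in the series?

Using S = n/2 × [2a + (n-1)d]
2318 = n/2 × [2(23) + (n-1)(11)]
2318 = n/2 × [46 + 11n - 11]
4636 = n × [35 + 11n]
11n² + (35)n - 4636 = 0
Discriminant: Δ = (35)² - 4(11)(-4636) = 1225 + 203984 = 205209
√Δ = 453
n = [-(35) + √Δ] / (2·11) = (-35 + 453) / 22 = 418 / 22 = 19
(The negative root is discarded since n must be a positive integer.)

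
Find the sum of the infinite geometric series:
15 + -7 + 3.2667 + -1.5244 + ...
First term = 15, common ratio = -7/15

For |r| < 1, S = a / (1 - r)
S = 15 / (1 - (-7/15))
S = 15 / (22/15)
S = 225/22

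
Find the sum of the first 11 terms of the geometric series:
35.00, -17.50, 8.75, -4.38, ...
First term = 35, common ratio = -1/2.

Sₙ = a(1 - rⁿ) / (1 - r)
S_11 = 35(1 - (-1/2)^11) / (1 - (-1/2))
S_11 = 35(1 - (-1/2048)) / (3/2)
S_11 = 23905/1024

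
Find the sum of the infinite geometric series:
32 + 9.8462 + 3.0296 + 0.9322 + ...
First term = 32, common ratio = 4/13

For |r| < 1, S = a / (1 - r)
S = 32 / (1 - (4/13))
S = 32 / (9/13)
S = 416/9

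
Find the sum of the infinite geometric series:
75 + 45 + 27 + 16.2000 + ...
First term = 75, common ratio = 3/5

For |r| < 1, S = a / (1 - r)
S = 75 / (1 - (3/5))
S = 75 / (2/5)
S = 375/2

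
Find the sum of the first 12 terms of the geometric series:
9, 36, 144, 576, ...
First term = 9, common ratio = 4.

Sₙ = a(1 - rⁿ) / (1 - r)
S_12 = 9(1 - 4^12) / (1 - 4)
S_12 = 9(1 - 16777216) / (-3)
S_12 = 50331645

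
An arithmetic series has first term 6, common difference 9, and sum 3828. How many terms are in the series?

Using S = n/2 × [2a + (n-1)d]
3828 = n/2 × [2(6) + (n-1)(9)]
3828 = n/2 × [12 + 9n - 9]
7656 = n × [3 + 9n]
9n² + (3)n - 7656 = 0
Discriminant: Δ = (3)² - 4(9)(-7656) = 9 + 275616 = 275625
√Δ = 525
n = [-(3) + √Δ] / (2·9) = (-3 + 525) / 18 = 522 / 18 = 29
(The negative root is discarded since n must be a positive integer.)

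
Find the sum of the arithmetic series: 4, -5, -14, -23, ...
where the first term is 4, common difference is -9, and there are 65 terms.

Sₙ = n/2 × (first + last)
Last term = a + (n-1)d = 4 + (65-1)×(-9) = -572
S_65 = 65/2 × (4 + (-572))
S_65 = 65/2 × (-568) = -18460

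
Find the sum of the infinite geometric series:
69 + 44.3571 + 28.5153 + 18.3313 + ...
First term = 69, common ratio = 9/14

For |r| < 1, S = a / (1 - r)
S = 69 / (1 - (9/14))
S = 69 / (5/14)
S = 966/5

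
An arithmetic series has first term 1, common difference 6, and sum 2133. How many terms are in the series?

Using S = n/2 × [2a + (n-1)d]
2133 = n/2 × [2(1) + (n-1)(6)]
2133 = n/2 × [2 + 6n - 6]
4266 = n × [-4 + 6n]
6n² + (-4)n - 4266 = 0
Discriminant: Δ = (-4)² - 4(6)(-4266) = 16 + 102384 = 102400
√Δ = 320
n = [-(-4) + √Δ] / (2·6) = (4 + 320) / 12 = 324 / 12 = 27
(The negative root is discarded since n must be a positive integer.)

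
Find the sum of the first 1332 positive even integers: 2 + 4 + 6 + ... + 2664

Sum of first n even numbers = n(n+1)
= 1332×1333
= 1775556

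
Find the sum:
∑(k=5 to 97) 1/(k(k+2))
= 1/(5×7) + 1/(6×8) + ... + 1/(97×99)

Partial fractions: 1/(k(k+2)) = (1/2)[1/k - 1/(k+2)]
Telescoping leaves the first two and last two terms:
= (1/2)[1/5 + 1/6 - 1/98 - 1/99]
= 8401/48510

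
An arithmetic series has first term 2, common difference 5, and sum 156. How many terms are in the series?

Using S = n/2 × [2a + (n-1)d]
156 = n/2 × [2(2) + (n-1)(5)]
156 = n/2 × [4 + 5n - 5]
312 = n × [-1 + 5n]
5n² + (-1)n - 312 = 0
Discriminant: Δ = (-1)² - 4(5)(-312) = 1 + 6240 = 6241
√Δ = 79
n = [-(-1) + √Δ] / (2·5) = (1 + 79) / 10 = 80 / 10 = 8
(The negative root is discarded since n must be a positive integer.)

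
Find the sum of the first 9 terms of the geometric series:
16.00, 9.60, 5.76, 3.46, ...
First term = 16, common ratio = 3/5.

Sₙ = a(1 - rⁿ) / (1 - r)
S_9 = 16(1 - (3/5)^9) / (1 - (3/5))
S_9 = 16(1 - (19683/1953125)) / (2/5)
S_9 = 15467536/390625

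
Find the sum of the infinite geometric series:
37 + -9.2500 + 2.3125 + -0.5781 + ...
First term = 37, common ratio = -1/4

For |r| < 1, S = a / (1 - r)
S = 37 / (1 - (-1/4))
S = 37 / (5/4)
S = 148/5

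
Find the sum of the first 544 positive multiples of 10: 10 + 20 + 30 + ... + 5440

Factor out 10: = 10(1 + 2 + ... + 544) = 10 × n(n+1)/2
= 10 × 544×545/2
= 10 × 148240
= 1482400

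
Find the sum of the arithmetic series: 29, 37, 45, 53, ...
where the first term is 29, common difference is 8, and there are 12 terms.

Sₙ = n/2 × (first + last)
Last term = a + (n-1)d = 29 + (12-1)×8 = 117
S_12 = 12/2 × (29 + 117)
S_12 = 12/2 × 146 = 876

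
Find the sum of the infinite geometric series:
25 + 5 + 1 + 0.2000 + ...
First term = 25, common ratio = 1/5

For |r| < 1, S = a / (1 - r)
S = 25 / (1 - (1/5))
S = 25 / (4/5)
S = 125/4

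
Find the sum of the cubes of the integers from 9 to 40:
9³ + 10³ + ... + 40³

Use ∑_{k=1}^{n} k³ = [n(n+1)/2]², then subtract the first 8 terms.
∑_{k=1}^{40} k³ = [40×41/2]² = 820² = 672400
∑_{k=1}^{8} k³ = [8×9/2]² = 36² = 1296
∑_{k=9}^{40} k³ = 672400 - 1296 = 671104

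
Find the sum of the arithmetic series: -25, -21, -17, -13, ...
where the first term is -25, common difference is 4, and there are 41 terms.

Sₙ = n/2 × (first + last)
Last term = a + (n-1)d = -25 + (41-1)×4 = 135
S_41 = 41/2 × (-25 + 135)
S_41 = 41/2 × 110 = 2255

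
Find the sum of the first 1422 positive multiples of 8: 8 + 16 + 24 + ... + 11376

Factor out 8: = 8(1 + 2 + ... + 1422) = 8 × n(n+1)/2
= 8 × 1422×1423/2
= 8 × 1011753
= 8094024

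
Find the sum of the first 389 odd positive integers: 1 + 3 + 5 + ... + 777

Sum of first n odd numbers = n²
= 389²
= 151321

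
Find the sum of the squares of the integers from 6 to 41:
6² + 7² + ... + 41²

Use ∑_{k=1}^{n} k² = n(n+1)(2n+1)/6, then subtract the first 5 terms.
∑_{k=1}^{41} k² = 41×42×83/6 = 23821
∑_{k=1}^{5} k² = 5×6×11/6 = 55
∑_{k=6}^{41} k² = 23821 - 55 = 23766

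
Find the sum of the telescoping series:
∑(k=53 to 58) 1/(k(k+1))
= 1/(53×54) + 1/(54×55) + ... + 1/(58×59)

Partial fractions: 1/(k(k+1)) = 1/k - 1/(k+1)
The series telescopes:
= (1/53 - 1/54) + (1/54 - 1/55) + ... + (1/58 - 1/59)
= 1/53 - 1/59
= 6/3127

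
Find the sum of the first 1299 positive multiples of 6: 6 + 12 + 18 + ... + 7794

Factor out 6: = 6(1 + 2 + ... + 1299) = 6 × n(n+1)/2
= 6 × 1299×1300/2
= 6 × 844350
= 5066100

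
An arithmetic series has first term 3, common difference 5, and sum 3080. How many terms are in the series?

Using S = n/2 × [2a + (n-1)d]
3080 = n/2 × [2(3) + (n-1)(5)]
3080 = n/2 × [6 + 5n - 5]
6160 = n × [1 + 5n]
5n² + (1)n - 6160 = 0
Discriminant: Δ = (1)² - 4(5)(-6160) = 1 + 123200 = 123201
√Δ = 351
n = [-(1) + √Δ] / (2·5) = (-1 + 351) / 10 = 350 / 10 = 35
(The negative root is discarded since n must be a positive integer.)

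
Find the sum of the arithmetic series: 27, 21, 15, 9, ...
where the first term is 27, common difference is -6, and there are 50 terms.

Sₙ = n/2 × (first + last)
Last term = a + (n-1)d = 27 + (50-1)×(-6) = -267
S_50 = 50/2 × (27 + (-267))
S_50 = 50/2 × (-240) = -6000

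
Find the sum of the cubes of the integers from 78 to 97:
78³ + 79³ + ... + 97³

Use ∑_{k=1}^{n} k³ = [n(n+1)/2]², then subtract the first 77 terms.
∑_{k=1}^{97} k³ = [97×98/2]² = 4753² = 22591009
∑_{k=1}^{77} k³ = [77×78/2]² = 3003² = 9018009
∑_{k=78}^{97} k³ = 22591009 - 9018009 = 13573000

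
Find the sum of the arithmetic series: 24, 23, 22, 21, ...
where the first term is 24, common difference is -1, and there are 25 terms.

Sₙ = n/2 × (first + last)
Last term = a + (n-1)d = 24 + (25-1)×(-1) = 0
S_25 = 25/2 × (24 + 0)
S_25 = 25/2 × 24 = 300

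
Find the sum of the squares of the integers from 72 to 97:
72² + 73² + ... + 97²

Use ∑_{k=1}^{n} k² = n(n+1)(2n+1)/6, then subtract the first 71 terms.
∑_{k=1}^{97} k² = 97×98×195/6 = 308945
∑_{k=1}^{71} k² = 71×72×143/6 = 121836
∑_{k=72}^{97} k² = 308945 - 121836 = 187109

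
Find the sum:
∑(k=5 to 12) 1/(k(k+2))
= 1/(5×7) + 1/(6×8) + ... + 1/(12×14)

Partial fractions: 1/(k(k+2)) = (1/2)[1/k - 1/(k+2)]
Telescoping leaves the first two and last two terms:
= (1/2)[1/5 + 1/6 - 1/13 - 1/14]
= 149/1365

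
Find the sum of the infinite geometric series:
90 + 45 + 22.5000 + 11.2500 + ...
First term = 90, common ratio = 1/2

For |r| < 1, S = a / (1 - r)
S = 90 / (1 - (1/2))
S = 90 / (1/2)
S = 180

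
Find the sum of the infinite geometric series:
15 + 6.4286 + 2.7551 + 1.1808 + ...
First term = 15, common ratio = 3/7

For |r| < 1, S = a / (1 - r)
S = 15 / (1 - (3/7))
S = 15 / (4/7)
S = 105/4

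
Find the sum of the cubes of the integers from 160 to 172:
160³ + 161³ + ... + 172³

Use ∑_{k=1}^{n} k³ = [n(n+1)/2]², then subtract the first 159 terms.
∑_{k=1}^{172} k³ = [172×173/2]² = 14878² = 221354884
∑_{k=1}^{159} k³ = [159×160/2]² = 12720² = 161798400
∑_{k=160}^{172} k³ = 221354884 - 161798400 = 59556484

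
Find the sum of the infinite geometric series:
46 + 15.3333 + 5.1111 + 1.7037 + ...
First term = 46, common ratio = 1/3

For |r| < 1, S = a / (1 - r)
S = 46 / (1 - (1/3))
S = 46 / (2/3)
S = 69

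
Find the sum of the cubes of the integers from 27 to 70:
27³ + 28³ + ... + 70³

Use ∑_{k=1}^{n} k³ = [n(n+1)/2]², then subtract the first 26 terms.
∑_{k=1}^{70} k³ = [70×71/2]² = 2485² = 6175225
∑_{k=1}^{26} k³ = [26×27/2]² = 351² = 123201
∑_{k=27}^{70} k³ = 6175225 - 123201 = 6052024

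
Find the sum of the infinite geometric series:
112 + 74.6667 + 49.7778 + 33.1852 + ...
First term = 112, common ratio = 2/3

For |r| < 1, S = a / (1 - r)
S = 112 / (1 - (2/3))
S = 112 / (1/3)
S = 336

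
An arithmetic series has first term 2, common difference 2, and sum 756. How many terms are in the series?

Using S = n/2 × [2a + (n-1)d]
756 = n/2 × [2(2) + (n-1)(2)]
756 = n/2 × [4 + 2n - 2]
1512 = n × [2 + 2n]
2n² + (2)n - 1512 = 0
Discriminant: Δ = (2)² - 4(2)(-1512) = 4 + 12096 = 12100
√Δ = 110
n = [-(2) + √Δ] / (2·2) = (-2 + 110) / 4 = 108 / 4 = 27
(The negative root is discarded since n must be a positive integer.)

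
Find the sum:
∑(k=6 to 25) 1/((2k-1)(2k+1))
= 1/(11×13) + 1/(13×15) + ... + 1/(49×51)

Partial fractions: 1/((2k-1)(2k+1)) = (1/2)[1/(2k-1) - 1/(2k+1)]
The series telescopes:
= (1/2)[1/11 - 1/51]
= 20/561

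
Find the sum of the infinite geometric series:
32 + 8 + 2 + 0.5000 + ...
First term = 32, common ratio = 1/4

For |r| < 1, S = a / (1 - r)
S = 32 / (1 - (1/4))
S = 32 / (3/4)
S = 128/3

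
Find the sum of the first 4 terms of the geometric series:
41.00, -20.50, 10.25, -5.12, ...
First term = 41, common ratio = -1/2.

Sₙ = a(1 - rⁿ) / (1 - r)
S_4 = 41(1 - (-1/2)^4) / (1 - (-1/2))
S_4 = 41(1 - (1/16)) / (3/2)
S_4 = 205/8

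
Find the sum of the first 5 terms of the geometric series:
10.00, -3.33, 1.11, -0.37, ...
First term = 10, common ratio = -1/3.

Sₙ = a(1 - rⁿ) / (1 - r)
S_5 = 10(1 - (-1/3)^5) / (1 - (-1/3))
S_5 = 10(1 - (-1/243)) / (4/3)
S_5 = 610/81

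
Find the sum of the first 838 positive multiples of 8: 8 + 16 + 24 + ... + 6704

Factor out 8: = 8(1 + 2 + ... + 838) = 8 × n(n+1)/2
= 8 × 838×839/2
= 8 × 351541
= 2812328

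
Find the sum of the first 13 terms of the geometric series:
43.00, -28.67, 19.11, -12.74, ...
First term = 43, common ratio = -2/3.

Sₙ = a(1 - rⁿ) / (1 - r)
S_13 = 43(1 - (-2/3)^13) / (1 - (-2/3))
S_13 = 43(1 - (-8192/1594323)) / (5/3)
S_13 = 13781629/531441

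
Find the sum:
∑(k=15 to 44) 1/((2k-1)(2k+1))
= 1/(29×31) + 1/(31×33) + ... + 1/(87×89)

Partial fractions: 1/((2k-1)(2k+1)) = (1/2)[1/(2k-1) - 1/(2k+1)]
The series telescopes:
= (1/2)[1/29 - 1/89]
= 30/2581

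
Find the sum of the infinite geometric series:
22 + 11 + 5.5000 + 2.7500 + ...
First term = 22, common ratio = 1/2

For |r| < 1, S = a / (1 - r)
S = 22 / (1 - (1/2))
S = 22 / (1/2)
S = 44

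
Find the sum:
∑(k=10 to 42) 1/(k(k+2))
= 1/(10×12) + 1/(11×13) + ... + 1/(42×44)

Partial fractions: 1/(k(k+2)) = (1/2)[1/k - 1/(k+2)]
Telescoping leaves the first two and last two terms:
= (1/2)[1/10 + 1/11 - 1/43 - 1/44]
= 1371/18920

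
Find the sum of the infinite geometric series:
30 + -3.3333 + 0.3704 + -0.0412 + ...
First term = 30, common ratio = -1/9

For |r| < 1, S = a / (1 - r)
S = 30 / (1 - (-1/9))
S = 30 / (10/9)
S = 27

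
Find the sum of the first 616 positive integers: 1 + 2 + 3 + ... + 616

Formula: ∑k = n(n+1)/2
= 616×617/2
= 380072/2
= 190036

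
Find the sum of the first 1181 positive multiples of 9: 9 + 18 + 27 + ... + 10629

Factor out 9: = 9(1 + 2 + ... + 1181) = 9 × n(n+1)/2
= 9 × 1181×1182/2
= 9 × 697971
= 6281739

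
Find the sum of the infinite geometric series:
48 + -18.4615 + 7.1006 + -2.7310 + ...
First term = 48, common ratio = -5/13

For |r| < 1, S = a / (1 - r)
S = 48 / (1 - (-5/13))
S = 48 / (18/13)
S = 104/3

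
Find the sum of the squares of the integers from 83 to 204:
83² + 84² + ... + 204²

Use ∑_{k=1}^{n} k² = n(n+1)(2n+1)/6, then subtract the first 82 terms.
∑_{k=1}^{204} k² = 204×205×409/6 = 2850730
∑_{k=1}^{82} k² = 82×83×165/6 = 187165
∑_{k=83}^{204} k² = 2850730 - 187165 = 2663565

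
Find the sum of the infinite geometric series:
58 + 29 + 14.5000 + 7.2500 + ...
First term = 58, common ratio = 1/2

For |r| < 1, S = a / (1 - r)
S = 58 / (1 - (1/2))
S = 58 / (1/2)
S = 116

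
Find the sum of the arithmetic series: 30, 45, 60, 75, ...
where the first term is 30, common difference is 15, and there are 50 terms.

Sₙ = n/2 × (first + last)
Last term = a + (n-1)d = 30 + (50-1)×15 = 765
S_50 = 50/2 × (30 + 765)
S_50 = 50/2 × 795 = 19875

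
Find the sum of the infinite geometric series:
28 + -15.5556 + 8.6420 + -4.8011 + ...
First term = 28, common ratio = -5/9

For |r| < 1, S = a / (1 - r)
S = 28 / (1 - (-5/9))
S = 28 / (14/9)
S = 18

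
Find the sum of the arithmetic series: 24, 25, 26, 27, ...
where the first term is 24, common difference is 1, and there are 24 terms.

Sₙ = n/2 × (first + last)
Last term = a + (n-1)d = 24 + (24-1)×1 = 47
S_24 = 24/2 × (24 + 47)
S_24 = 24/2 × 71 = 852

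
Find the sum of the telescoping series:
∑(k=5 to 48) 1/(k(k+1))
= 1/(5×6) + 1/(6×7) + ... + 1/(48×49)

Partial fractions: 1/(k(k+1)) = 1/k - 1/(k+1)
The series telescopes:
= (1/5 - 1/6) + (1/6 - 1/7) + ... + (1/48 - 1/49)
= 1/5 - 1/49
= 44/245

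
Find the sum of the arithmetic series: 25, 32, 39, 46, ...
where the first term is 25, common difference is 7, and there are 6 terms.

Sₙ = n/2 × (first + last)
Last term = a + (n-1)d = 25 + (6-1)×7 = 60
S_6 = 6/2 × (25 + 60)
S_6 = 6/2 × 85 = 255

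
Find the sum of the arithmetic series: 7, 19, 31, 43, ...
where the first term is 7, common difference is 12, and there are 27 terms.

Sₙ = n/2 × (first + last)
Last term = a + (n-1)d = 7 + (27-1)×12 = 319
S_27 = 27/2 × (7 + 319)
S_27 = 27/2 × 326 = 4401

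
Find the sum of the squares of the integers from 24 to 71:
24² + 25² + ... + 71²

Use ∑_{k=1}^{n} k² = n(n+1)(2n+1)/6, then subtract the first 23 terms.
∑_{k=1}^{71} k² = 71×72×143/6 = 121836
∑_{k=1}^{23} k² = 23×24×47/6 = 4324
∑_{k=24}^{71} k² = 121836 - 4324 = 117512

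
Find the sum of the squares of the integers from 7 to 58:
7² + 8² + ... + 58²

Use ∑_{k=1}^{n} k² = n(n+1)(2n+1)/6, then subtract the first 6 terms.
∑_{k=1}^{58} k² = 58×59×117/6 = 66729
∑_{k=1}^{6} k² = 6×7×13/6 = 91
∑_{k=7}^{58} k² = 66729 - 91 = 66638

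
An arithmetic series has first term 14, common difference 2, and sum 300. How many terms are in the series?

Using S = n/2 × [2a + (n-1)d]
300 = n/2 × [2(14) + (n-1)(2)]
300 = n/2 × [28 + 2n - 2]
600 = n × [26 + 2n]
2n² + (26)n - 600 = 0
Discriminant: Δ = (26)² - 4(2)(-600) = 676 + 4800 = 5476
√Δ = 74
n = [-(26) + √Δ] / (2·2) = (-26 + 74) / 4 = 48 / 4 = 12
(The negative root is discarded since n must be a positive integer.)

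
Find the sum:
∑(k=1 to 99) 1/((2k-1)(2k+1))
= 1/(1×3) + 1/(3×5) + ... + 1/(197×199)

Partial fractions: 1/((2k-1)(2k+1)) = (1/2)[1/(2k-1) - 1/(2k+1)]
The series telescopes:
= (1/2)[1/1 - 1/199]
= 99/199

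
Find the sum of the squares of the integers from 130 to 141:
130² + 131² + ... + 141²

Use ∑_{k=1}^{n} k² = n(n+1)(2n+1)/6, then subtract the first 129 terms.
∑_{k=1}^{141} k² = 141×142×283/6 = 944371
∑_{k=1}^{129} k² = 129×130×259/6 = 723905
∑_{k=130}^{141} k² = 944371 - 723905 = 220466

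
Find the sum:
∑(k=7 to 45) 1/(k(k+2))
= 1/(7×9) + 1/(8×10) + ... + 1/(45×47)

Partial fractions: 1/(k(k+2)) = (1/2)[1/k - 1/(k+2)]
Telescoping leaves the first two and last two terms:
= (1/2)[1/7 + 1/8 - 1/46 - 1/47]
= 13611/121072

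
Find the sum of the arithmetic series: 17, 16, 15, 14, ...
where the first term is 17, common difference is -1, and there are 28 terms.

Sₙ = n/2 × (first + last)
Last term = a + (n-1)d = 17 + (28-1)×(-1) = -10
S_28 = 28/2 × (17 + (-10))
S_28 = 28/2 × 7 = 98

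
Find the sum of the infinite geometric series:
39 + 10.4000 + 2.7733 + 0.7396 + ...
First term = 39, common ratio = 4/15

For |r| < 1, S = a / (1 - r)
S = 39 / (1 - (4/15))
S = 39 / (11/15)
S = 585/11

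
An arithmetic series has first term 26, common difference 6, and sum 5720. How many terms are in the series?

Using S = n/2 × [2a + (n-1)d]
5720 = n/2 × [2(26) + (n-1)(6)]
5720 = n/2 × [52 + 6n - 6]
11440 = n × [46 + 6n]
6n² + (46)n - 11440 = 0
Discriminant: Δ = (46)² - 4(6)(-11440) = 2116 + 274560 = 276676
√Δ = 526
n = [-(46) + √Δ] / (2·6) = (-46 + 526) / 12 = 480 / 12 = 40
(The negative root is discarded since n must be a positive integer.)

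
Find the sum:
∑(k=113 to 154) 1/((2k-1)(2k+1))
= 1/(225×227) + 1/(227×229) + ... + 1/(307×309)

Partial fractions: 1/((2k-1)(2k+1)) = (1/2)[1/(2k-1) - 1/(2k+1)]
The series telescopes:
= (1/2)[1/225 - 1/309]
= 14/23175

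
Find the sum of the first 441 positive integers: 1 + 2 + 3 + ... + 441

Formula: ∑k = n(n+1)/2
= 441×442/2
= 194922/2
= 97461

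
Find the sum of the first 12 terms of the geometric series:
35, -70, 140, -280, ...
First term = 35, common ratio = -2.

Sₙ = a(1 - rⁿ) / (1 - r)
S_12 = 35(1 - (-2)^12) / (1 - (-2))
S_12 = 35(1 - 4096) / (3)
S_12 = -47775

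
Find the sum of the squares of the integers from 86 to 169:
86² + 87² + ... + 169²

Use ∑_{k=1}^{n} k² = n(n+1)(2n+1)/6, then subtract the first 85 terms.
∑_{k=1}^{169} k² = 169×170×339/6 = 1623245
∑_{k=1}^{85} k² = 85×86×171/6 = 208335
∑_{k=86}^{169} k² = 1623245 - 208335 = 1414910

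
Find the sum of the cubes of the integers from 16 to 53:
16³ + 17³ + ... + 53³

Use ∑_{k=1}^{n} k³ = [n(n+1)/2]², then subtract the first 15 terms.
∑_{k=1}^{53} k³ = [53×54/2]² = 1431² = 2047761
∑_{k=1}^{15} k³ = [15×16/2]² = 120² = 14400
∑_{k=16}^{53} k³ = 2047761 - 14400 = 2033361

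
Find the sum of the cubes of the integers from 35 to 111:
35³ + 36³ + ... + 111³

Use ∑_{k=1}^{n} k³ = [n(n+1)/2]², then subtract the first 34 terms.
∑_{k=1}^{111} k³ = [111×112/2]² = 6216² = 38638656
∑_{k=1}^{34} k³ = [34×35/2]² = 595² = 354025
∑_{k=35}^{111} k³ = 38638656 - 354025 = 38284631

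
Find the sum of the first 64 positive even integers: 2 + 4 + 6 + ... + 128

Sum of first n even numbers = n(n+1)
= 64×65
= 4160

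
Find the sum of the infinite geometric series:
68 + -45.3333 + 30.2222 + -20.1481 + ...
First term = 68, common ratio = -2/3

For |r| < 1, S = a / (1 - r)
S = 68 / (1 - (-2/3))
S = 68 / (5/3)
S = 204/5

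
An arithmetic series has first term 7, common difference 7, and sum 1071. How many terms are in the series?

Using S = n/2 × [2a + (n-1)d]
1071 = n/2 × [2(7) + (n-1)(7)]
1071 = n/2 × [14 + 7n - 7]
2142 = n × [7 + 7n]
7n² + (7)n - 2142 = 0
Discriminant: Δ = (7)² - 4(7)(-2142) = 49 + 59976 = 60025
√Δ = 245
n = [-(7) + √Δ] / (2·7) = (-7 + 245) / 14 = 238 / 14 = 17
(The negative root is discarded since n must be a positive integer.)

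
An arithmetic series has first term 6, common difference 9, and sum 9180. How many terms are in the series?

Using S = n/2 × [2a + (n-1)d]
9180 = n/2 × [2(6) + (n-1)(9)]
9180 = n/2 × [12 + 9n - 9]
18360 = n × [3 + 9n]
9n² + (3)n - 18360 = 0
Discriminant: Δ = (3)² - 4(9)(-18360) = 9 + 660960 = 660969
√Δ = 813
n = [-(3) + √Δ] / (2·9) = (-3 + 813) / 18 = 810 / 18 = 45
(The negative root is discarded since n must be a positive integer.)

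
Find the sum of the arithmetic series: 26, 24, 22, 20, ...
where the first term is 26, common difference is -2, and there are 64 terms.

Sₙ = n/2 × (first + last)
Last term = a + (n-1)d = 26 + (64-1)×(-2) = -100
S_64 = 64/2 × (26 + (-100))
S_64 = 64/2 × (-74) = -2368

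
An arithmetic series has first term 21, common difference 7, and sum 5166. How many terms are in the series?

Using S = n/2 × [2a + (n-1)d]
5166 = n/2 × [2(21) + (n-1)(7)]
5166 = n/2 × [42 + 7n - 7]
10332 = n × [35 + 7n]
7n² + (35)n - 10332 = 0
Discriminant: Δ = (35)² - 4(7)(-10332) = 1225 + 289296 = 290521
√Δ = 539
n = [-(35) + √Δ] / (2·7) = (-35 + 539) / 14 = 504 / 14 = 36
(The negative root is discarded since n must be a positive integer.)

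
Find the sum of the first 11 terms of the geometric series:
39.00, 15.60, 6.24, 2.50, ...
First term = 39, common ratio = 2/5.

Sₙ = a(1 - rⁿ) / (1 - r)
S_11 = 39(1 - (2/5)^11) / (1 - (2/5))
S_11 = 39(1 - (2048/48828125)) / (3/5)
S_11 = 634739001/9765625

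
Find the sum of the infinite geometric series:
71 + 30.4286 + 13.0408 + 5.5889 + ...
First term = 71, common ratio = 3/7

For |r| < 1, S = a / (1 - r)
S = 71 / (1 - (3/7))
S = 71 / (4/7)
S = 497/4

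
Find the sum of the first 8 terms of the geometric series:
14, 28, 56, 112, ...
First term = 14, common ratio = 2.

Sₙ = a(1 - rⁿ) / (1 - r)
S_8 = 14(1 - 2^8) / (1 - 2)
S_8 = 14(1 - 256) / (-1)
S_8 = 3570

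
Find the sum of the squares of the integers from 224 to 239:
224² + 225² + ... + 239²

Use ∑_{k=1}^{n} k² = n(n+1)(2n+1)/6, then subtract the first 223 terms.
∑_{k=1}^{239} k² = 239×240×479/6 = 4579240
∑_{k=1}^{223} k² = 223×224×447/6 = 3721424
∑_{k=224}^{239} k² = 4579240 - 3721424 = 857816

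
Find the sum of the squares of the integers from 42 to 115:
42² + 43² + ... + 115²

Use ∑_{k=1}^{n} k² = n(n+1)(2n+1)/6, then subtract the first 41 terms.
∑_{k=1}^{115} k² = 115×116×231/6 = 513590
∑_{k=1}^{41} k² = 41×42×83/6 = 23821
∑_{k=42}^{115} k² = 513590 - 23821 = 489769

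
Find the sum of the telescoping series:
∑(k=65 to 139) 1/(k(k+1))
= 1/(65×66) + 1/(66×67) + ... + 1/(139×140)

Partial fractions: 1/(k(k+1)) = 1/k - 1/(k+1)
The series telescopes:
= (1/65 - 1/66) + (1/66 - 1/67) + ... + (1/139 - 1/140)
= 1/65 - 1/140
= 3/364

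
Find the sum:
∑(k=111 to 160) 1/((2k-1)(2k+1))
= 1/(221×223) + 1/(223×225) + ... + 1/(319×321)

Partial fractions: 1/((2k-1)(2k+1)) = (1/2)[1/(2k-1) - 1/(2k+1)]
The series telescopes:
= (1/2)[1/221 - 1/321]
= 50/70941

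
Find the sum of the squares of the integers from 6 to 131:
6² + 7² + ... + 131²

Use ∑_{k=1}^{n} k² = n(n+1)(2n+1)/6, then subtract the first 5 terms.
∑_{k=1}^{131} k² = 131×132×263/6 = 757966
∑_{k=1}^{5} k² = 5×6×11/6 = 55
∑_{k=6}^{131} k² = 757966 - 55 = 757911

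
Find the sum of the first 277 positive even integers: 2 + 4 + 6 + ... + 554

Sum of first n even numbers = n(n+1)
= 277×278
= 77006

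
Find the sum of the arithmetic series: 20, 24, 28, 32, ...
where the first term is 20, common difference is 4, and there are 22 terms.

Sₙ = n/2 × (first + last)
Last term = a + (n-1)d = 20 + (22-1)×4 = 104
S_22 = 22/2 × (20 + 104)
S_22 = 22/2 × 124 = 1364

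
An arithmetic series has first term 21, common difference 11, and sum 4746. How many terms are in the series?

Using S = n/2 × [2a + (n-1)d]
4746 = n/2 × [2(21) + (n-1)(11)]
4746 = n/2 × [42 + 11n - 11]
9492 = n × [31 + 11n]
11n² + (31)n - 9492 = 0
Discriminant: Δ = (31)² - 4(11)(-9492) = 961 + 417648 = 418609
√Δ = 647
n = [-(31) + √Δ] / (2·11) = (-31 + 647) / 22 = 616 / 22 = 28
(The negative root is discarded since n must be a positive integer.)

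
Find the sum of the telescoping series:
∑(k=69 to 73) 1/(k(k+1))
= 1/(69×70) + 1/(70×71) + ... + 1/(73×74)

Partial fractions: 1/(k(k+1)) = 1/k - 1/(k+1)
The series telescopes:
= (1/69 - 1/70) + (1/70 - 1/71) + ... + (1/73 - 1/74)
= 1/69 - 1/74
= 5/5106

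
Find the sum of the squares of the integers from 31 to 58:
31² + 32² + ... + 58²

Use ∑_{k=1}^{n} k² = n(n+1)(2n+1)/6, then subtract the first 30 terms.
∑_{k=1}^{58} k² = 58×59×117/6 = 66729
∑_{k=1}^{30} k² = 30×31×61/6 = 9455
∑_{k=31}^{58} k² = 66729 - 9455 = 57274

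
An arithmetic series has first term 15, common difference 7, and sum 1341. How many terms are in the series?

Using S = n/2 × [2a + (n-1)d]
1341 = n/2 × [2(15) + (n-1)(7)]
1341 = n/2 × [30 + 7n - 7]
2682 = n × [23 + 7n]
7n² + (23)n - 2682 = 0
Discriminant: Δ = (23)² - 4(7)(-2682) = 529 + 75096 = 75625
√Δ = 275
n = [-(23) + √Δ] / (2·7) = (-23 + 275) / 14 = 252 / 14 = 18
(The negative root is discarded since n must be a positive integer.)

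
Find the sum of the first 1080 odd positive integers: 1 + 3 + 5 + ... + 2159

Sum of first n odd numbers = n²
= 1080²
= 1166400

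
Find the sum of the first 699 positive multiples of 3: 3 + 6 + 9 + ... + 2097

Factor out 3: = 3(1 + 2 + ... + 699) = 3 × n(n+1)/2
= 3 × 699×700/2
= 3 × 244650
= 733950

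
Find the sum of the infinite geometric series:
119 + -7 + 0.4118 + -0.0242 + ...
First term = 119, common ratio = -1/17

For |r| < 1, S = a / (1 - r)
S = 119 / (1 - (-1/17))
S = 119 / (18/17)
S = 2023/18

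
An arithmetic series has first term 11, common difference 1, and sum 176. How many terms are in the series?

Using S = n/2 × [2a + (n-1)d]
176 = n/2 × [2(11) + (n-1)(1)]
176 = n/2 × [22 + 1n - 1]
352 = n × [21 + 1n]
1n² + (21)n - 352 = 0
Discriminant: Δ = (21)² - 4(1)(-352) = 441 + 1408 = 1849
√Δ = 43
n = [-(21) + √Δ] / (2·1) = (-21 + 43) / 2 = 22 / 2 = 11
(The negative root is discarded since n must be a positive integer.)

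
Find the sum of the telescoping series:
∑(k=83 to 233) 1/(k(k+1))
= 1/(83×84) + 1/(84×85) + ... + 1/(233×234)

Partial fractions: 1/(k(k+1)) = 1/k - 1/(k+1)
The series telescopes:
= (1/83 - 1/84) + (1/84 - 1/85) + ... + (1/233 - 1/234)
= 1/83 - 1/234
= 151/19422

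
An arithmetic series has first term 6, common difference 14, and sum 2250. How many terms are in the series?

Using S = n/2 × [2a + (n-1)d]
2250 = n/2 × [2(6) + (n-1)(14)]
2250 = n/2 × [12 + 14n - 14]
4500 = n × [-2 + 14n]
14n² + (-2)n - 4500 = 0
Discriminant: Δ = (-2)² - 4(14)(-4500) = 4 + 252000 = 252004
√Δ = 502
n = [-(-2) + √Δ] / (2·14) = (2 + 502) / 28 = 504 / 28 = 18
(The negative root is discarded since n must be a positive integer.)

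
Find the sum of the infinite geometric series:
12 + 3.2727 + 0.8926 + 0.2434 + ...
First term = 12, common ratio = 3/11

For |r| < 1, S = a / (1 - r)
S = 12 / (1 - (3/11))
S = 12 / (8/11)
S = 33/2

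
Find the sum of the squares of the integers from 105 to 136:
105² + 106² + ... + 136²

Use ∑_{k=1}^{n} k² = n(n+1)(2n+1)/6, then subtract the first 104 terms.
∑_{k=1}^{136} k² = 136×137×273/6 = 847756
∑_{k=1}^{104} k² = 104×105×209/6 = 380380
∑_{k=105}^{136} k² = 847756 - 380380 = 467376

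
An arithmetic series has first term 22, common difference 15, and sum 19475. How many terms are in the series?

Using S = n/2 × [2a + (n-1)d]
19475 = n/2 × [2(22) + (n-1)(15)]
19475 = n/2 × [44 + 15n - 15]
38950 = n × [29 + 15n]
15n² + (29)n - 38950 = 0
Discriminant: Δ = (29)² - 4(15)(-38950) = 841 + 2337000 = 2337841
√Δ = 1529
n = [-(29) + √Δ] / (2·15) = (-29 + 1529) / 30 = 1500 / 30 = 50
(The negative root is discarded since n must be a positive integer.)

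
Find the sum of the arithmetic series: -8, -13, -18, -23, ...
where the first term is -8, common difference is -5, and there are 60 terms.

Sₙ = n/2 × (first + last)
Last term = a + (n-1)d = -8 + (60-1)×(-5) = -303
S_60 = 60/2 × (-8 + (-303))
S_60 = 60/2 × (-311) = -9330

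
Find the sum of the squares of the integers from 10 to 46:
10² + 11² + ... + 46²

Use ∑_{k=1}^{n} k² = n(n+1)(2n+1)/6, then subtract the first 9 terms.
∑_{k=1}^{46} k² = 46×47×93/6 = 33511
∑_{k=1}^{9} k² = 9×10×19/6 = 285
∑_{k=10}^{46} k² = 33511 - 285 = 33226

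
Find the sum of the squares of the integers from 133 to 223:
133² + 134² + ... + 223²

Use ∑_{k=1}^{n} k² = n(n+1)(2n+1)/6, then subtract the first 132 terms.
∑_{k=1}^{223} k² = 223×224×447/6 = 3721424
∑_{k=1}^{132} k² = 132×133×265/6 = 775390
∑_{k=133}^{223} k² = 3721424 - 775390 = 2946034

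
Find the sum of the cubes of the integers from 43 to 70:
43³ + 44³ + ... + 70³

Use ∑_{k=1}^{n} k³ = [n(n+1)/2]², then subtract the first 42 terms.
∑_{k=1}^{70} k³ = [70×71/2]² = 2485² = 6175225
∑_{k=1}^{42} k³ = [42×43/2]² = 903² = 815409
∑_{k=43}^{70} k³ = 6175225 - 815409 = 5359816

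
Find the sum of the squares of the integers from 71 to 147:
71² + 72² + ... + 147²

Use ∑_{k=1}^{n} k² = n(n+1)(2n+1)/6, then subtract the first 70 terms.
∑_{k=1}^{147} k² = 147×148×295/6 = 1069670
∑_{k=1}^{70} k² = 70×71×141/6 = 116795
∑_{k=71}^{147} k² = 1069670 - 116795 = 952875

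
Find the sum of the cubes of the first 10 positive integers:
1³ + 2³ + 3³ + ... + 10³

Formula: ∑k³ = [n(n+1)/2]²
= [10×11/2]²
= 55²
= 3025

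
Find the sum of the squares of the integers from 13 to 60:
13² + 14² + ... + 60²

Use ∑_{k=1}^{n} k² = n(n+1)(2n+1)/6, then subtract the first 12 terms.
∑_{k=1}^{60} k² = 60×61×121/6 = 73810
∑_{k=1}^{12} k² = 12×13×25/6 = 650
∑_{k=13}^{60} k² = 73810 - 650 = 73160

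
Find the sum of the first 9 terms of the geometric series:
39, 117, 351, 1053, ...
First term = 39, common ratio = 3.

Sₙ = a(1 - rⁿ) / (1 - r)
S_9 = 39(1 - 3^9) / (1 - 3)
S_9 = 39(1 - 19683) / (-2)
S_9 = 383799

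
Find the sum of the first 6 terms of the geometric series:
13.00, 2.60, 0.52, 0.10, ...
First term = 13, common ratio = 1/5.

Sₙ = a(1 - rⁿ) / (1 - r)
S_6 = 13(1 - (1/5)^6) / (1 - (1/5))
S_6 = 13(1 - (1/15625)) / (4/5)
S_6 = 50778/3125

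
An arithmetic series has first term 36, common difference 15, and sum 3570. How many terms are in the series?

Using S = n/2 × [2a + (n-1)d]
3570 = n/2 × [2(36) + (n-1)(15)]
3570 = n/2 × [72 + 15n - 15]
7140 = n × [57 + 15n]
15n² + (57)n - 7140 = 0
Discriminant: Δ = (57)² - 4(15)(-7140) = 3249 + 428400 = 431649
√Δ = 657
n = [-(57) + √Δ] / (2·15) = (-57 + 657) / 30 = 600 / 30 = 20
(The negative root is discarded since n must be a positive integer.)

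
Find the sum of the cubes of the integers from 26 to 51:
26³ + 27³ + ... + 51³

Use ∑_{k=1}^{n} k³ = [n(n+1)/2]², then subtract the first 25 terms.
∑_{k=1}^{51} k³ = [51×52/2]² = 1326² = 1758276
∑_{k=1}^{25} k³ = [25×26/2]² = 325² = 105625
∑_{k=26}^{51} k³ = 1758276 - 105625 = 1652651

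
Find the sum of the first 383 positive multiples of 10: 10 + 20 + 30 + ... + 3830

Factor out 10: = 10(1 + 2 + ... + 383) = 10 × n(n+1)/2
= 10 × 383×384/2
= 10 × 73536
= 735360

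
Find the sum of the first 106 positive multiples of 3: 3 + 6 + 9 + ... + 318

Factor out 3: = 3(1 + 2 + ... + 106) = 3 × n(n+1)/2
= 3 × 106×107/2
= 3 × 5671
= 17013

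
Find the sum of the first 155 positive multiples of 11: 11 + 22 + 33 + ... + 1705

Factor out 11: = 11(1 + 2 + ... + 155) = 11 × n(n+1)/2
= 11 × 155×156/2
= 11 × 12090
= 132990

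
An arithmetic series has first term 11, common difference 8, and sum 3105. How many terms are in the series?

Using S = n/2 × [2a + (n-1)d]
3105 = n/2 × [2(11) + (n-1)(8)]
3105 = n/2 × [22 + 8n - 8]
6210 = n × [14 + 8n]
8n² + (14)n - 6210 = 0
Discriminant: Δ = (14)² - 4(8)(-6210) = 196 + 198720 = 198916
√Δ = 446
n = [-(14) + √Δ] / (2·8) = (-14 + 446) / 16 = 432 / 16 = 27
(The negative root is discarded since n must be a positive integer.)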